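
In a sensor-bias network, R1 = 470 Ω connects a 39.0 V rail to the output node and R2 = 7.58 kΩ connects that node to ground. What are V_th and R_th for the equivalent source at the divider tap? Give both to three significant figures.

V_th = 36.7 V, R_th = 443 Ω

V_th is the open-circuit tap voltage: 39.0 × 7580/(470 + 7580) = 36.7 V.
With the supply zeroed, R1 and R2 appear in parallel from the tap: R_th = R1‖R2 = (470 × 7580)/8050 = 443 Ω.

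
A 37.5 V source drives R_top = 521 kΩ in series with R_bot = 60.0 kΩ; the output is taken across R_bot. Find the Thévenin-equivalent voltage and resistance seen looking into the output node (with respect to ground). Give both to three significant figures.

V_th is the open-circuit tap voltage: 37.5 × 60.0/(521 + 60.0) = 3.87 V.
With the supply zeroed, R_top and R_bot appear in parallel from the tap: R_th = R_top‖R_bot = (521 × 60.0)/581.0 = 53.8 kΩ.

V_th = 3.87 V, R_th = 53.8 kΩ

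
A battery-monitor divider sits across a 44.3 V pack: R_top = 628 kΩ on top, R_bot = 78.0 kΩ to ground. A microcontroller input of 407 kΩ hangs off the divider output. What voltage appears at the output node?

V_out ≈ 4.18 V

The load sits in parallel with R_bot: R_bot‖R_L = (78.0 × 407) / (78.0 + 407) = 65.46 kΩ.
V_out = 44.3 × 65.46 / (628 + 65.46) = 44.3 × 65.46/693.5 = 4.18 V.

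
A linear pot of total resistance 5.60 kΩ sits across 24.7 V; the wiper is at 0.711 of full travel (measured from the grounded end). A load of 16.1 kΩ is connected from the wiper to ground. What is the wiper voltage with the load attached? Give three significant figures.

The wiper splits the pot into (1−α)R = 1.618 kΩ above and αR = 3.982 kΩ below.
Lower section ‖ load = 3.192 kΩ.
V_wiper = 24.7 × 3.192/(1.618 + 3.192) = 16.4 V.

V ≈ 16.4 V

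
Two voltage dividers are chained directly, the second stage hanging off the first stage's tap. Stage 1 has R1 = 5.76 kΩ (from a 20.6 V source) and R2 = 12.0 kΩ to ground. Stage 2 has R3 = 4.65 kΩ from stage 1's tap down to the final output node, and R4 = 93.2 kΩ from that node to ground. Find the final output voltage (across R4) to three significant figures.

V_out ≈ 12.8 V

Stage 2 presents R3+R4 = 97.85 kΩ as a load on stage 1's tap.
Stage 1's lower leg becomes R2‖(R3+R4) = 10.69 kΩ, so V_mid = 20.6 × 10.69/16.45 = 13.39 V.
Stage 2 is itself unloaded: V_out = V_mid × R4/(R3+R4) = 13.39 × 93.2/97.85 = 12.8 V.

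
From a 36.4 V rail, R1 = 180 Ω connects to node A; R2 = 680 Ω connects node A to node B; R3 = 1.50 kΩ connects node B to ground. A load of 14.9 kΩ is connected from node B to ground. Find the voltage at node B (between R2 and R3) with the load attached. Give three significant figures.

V ≈ 22.3 V

At node B, R3 is in parallel with the load: R3‖R_L = 1363 Ω.
Below node A the resistance is R2 + (R3‖R_L) = 2043 Ω, so V_A = 36.4 × 2043/2223 = 33.45 V.
Then V_B = V_A × (R3‖R_L)/(R2 + R3‖R_L) = 33.45 × 1363/2043 = 22.3 V.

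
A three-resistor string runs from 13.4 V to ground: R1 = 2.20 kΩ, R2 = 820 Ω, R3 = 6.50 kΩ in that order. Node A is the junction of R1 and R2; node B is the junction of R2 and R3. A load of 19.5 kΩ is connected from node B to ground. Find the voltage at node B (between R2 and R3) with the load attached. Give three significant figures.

At node B, R3 is in parallel with the load: R3‖R_L = 4875 Ω.
Below node A the resistance is R2 + (R3‖R_L) = 5695 Ω, so V_A = 13.4 × 5695/7895 = 9.666 V.
Then V_B = V_A × (R3‖R_L)/(R2 + R3‖R_L) = 9.666 × 4875/5695 = 8.27 V.

V ≈ 8.27 V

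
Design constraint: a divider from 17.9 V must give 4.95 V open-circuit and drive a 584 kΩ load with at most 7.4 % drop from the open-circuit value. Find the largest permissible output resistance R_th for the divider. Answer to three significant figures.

Loading drop = R_th/(R_th + R_L) ≤ 0.0740, so R_th ≤ R_L · ε/(1−ε) = 584 kΩ × 0.0740/0.9260 = 46.7 kΩ.
(Any R1, R2 with R2/(R1+R2) = 0.277 and R1‖R2 ≤ 46.7 kΩ will meet the spec.)

R_th ≤ 46.7 kΩ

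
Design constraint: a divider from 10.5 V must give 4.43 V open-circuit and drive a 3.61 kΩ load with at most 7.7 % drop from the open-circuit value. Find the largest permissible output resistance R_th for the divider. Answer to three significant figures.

R_th ≤ 301 Ω

Loading drop = R_th/(R_th + R_L) ≤ 0.0770, so R_th ≤ R_L · ε/(1−ε) = 3.61 kΩ × 0.0770/0.9230 = 301 Ω.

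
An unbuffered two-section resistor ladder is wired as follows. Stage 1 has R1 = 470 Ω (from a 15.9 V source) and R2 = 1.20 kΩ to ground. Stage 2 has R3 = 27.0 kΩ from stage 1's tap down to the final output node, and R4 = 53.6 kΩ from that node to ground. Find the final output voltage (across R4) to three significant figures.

Stage 2 presents R3+R4 = 80600 Ω as a load on stage 1's tap.
Stage 1's lower leg becomes R2‖(R3+R4) = 1182 Ω, so V_mid = 15.9 × 1182/1652 = 11.38 V.
Stage 2 is itself unloaded: V_out = V_mid × R4/(R3+R4) = 11.38 × 53600/80600 = 7.57 V.

V_out ≈ 7.57 V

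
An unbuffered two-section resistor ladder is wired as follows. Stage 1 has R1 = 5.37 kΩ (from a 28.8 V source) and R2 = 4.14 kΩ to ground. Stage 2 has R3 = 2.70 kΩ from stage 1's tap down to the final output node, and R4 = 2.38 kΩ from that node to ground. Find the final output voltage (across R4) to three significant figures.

V_out ≈ 4.02 V

Stage 2 presents R3+R4 = 5.080 kΩ as a load on stage 1's tap.
Stage 1's lower leg becomes R2‖(R3+R4) = 2.281 kΩ, so V_mid = 28.8 × 2.281/7.651 = 8.586 V.
Stage 2 is itself unloaded: V_out = V_mid × R4/(R3+R4) = 8.586 × 2.38/5.080 = 4.02 V.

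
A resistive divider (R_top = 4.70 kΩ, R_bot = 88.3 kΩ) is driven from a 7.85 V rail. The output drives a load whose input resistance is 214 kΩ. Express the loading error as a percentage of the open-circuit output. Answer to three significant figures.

The divider's output (Thévenin) resistance is R_top‖R_bot = 4.462 kΩ.
Fractional drop under load = R_th/(R_th + R_L) = 4.462 / (4.462 + 214) = 0.02043.
So the output falls by 2.04 %.

2.04 %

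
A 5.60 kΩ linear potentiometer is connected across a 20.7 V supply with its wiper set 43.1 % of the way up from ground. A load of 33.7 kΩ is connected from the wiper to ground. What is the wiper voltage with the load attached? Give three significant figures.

The wiper splits the pot into (1−α)R = 3.186 kΩ above and αR = 2.414 kΩ below.
Lower section ‖ load = 2.252 kΩ.
V_wiper = 20.7 × 2.252/(3.186 + 2.252) = 8.57 V.

V ≈ 8.57 V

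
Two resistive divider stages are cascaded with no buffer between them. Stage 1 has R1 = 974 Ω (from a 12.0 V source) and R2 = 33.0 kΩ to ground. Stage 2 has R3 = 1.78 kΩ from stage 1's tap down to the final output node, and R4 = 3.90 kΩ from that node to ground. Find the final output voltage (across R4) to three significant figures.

V_out ≈ 6.86 V

Stage 2 presents R3+R4 = 5680 Ω as a load on stage 1's tap.
Stage 1's lower leg becomes R2‖(R3+R4) = 4846 Ω, so V_mid = 12.0 × 4846/5820 = 9.992 V.
Stage 2 is itself unloaded: V_out = V_mid × R4/(R3+R4) = 9.992 × 3900/5680 = 6.86 V.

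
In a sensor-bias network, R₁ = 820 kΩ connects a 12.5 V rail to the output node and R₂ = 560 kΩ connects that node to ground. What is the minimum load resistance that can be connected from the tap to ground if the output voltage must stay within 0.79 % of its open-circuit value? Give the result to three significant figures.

R_L(min) ≈ 41.8 MΩ

Output resistance R_th = R₁‖R₂ = (820 × 560)/1380 = 332.8 kΩ.
The fractional drop is R_th/(R_th + R_L); requiring this ≤ 0.00790 gives R_L ≥ R_th(1/0.00790 − 1) = 332.8 × 125.6 = 41.8 MΩ.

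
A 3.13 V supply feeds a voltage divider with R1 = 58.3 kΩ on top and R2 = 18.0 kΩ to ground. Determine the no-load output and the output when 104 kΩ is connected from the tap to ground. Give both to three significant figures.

Unloaded: 0.738 V; loaded: 0.652 V

Open-circuit: V = 3.13 × 18.0/(58.3 + 18.0) = 0.738 V.
With the load, R2 becomes R2‖R_L = 15.34 kΩ, so V = 3.13 × 15.34/73.64 = 0.652 V.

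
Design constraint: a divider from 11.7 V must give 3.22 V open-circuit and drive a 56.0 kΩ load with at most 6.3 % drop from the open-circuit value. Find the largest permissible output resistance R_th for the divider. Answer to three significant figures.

Loading drop = R_th/(R_th + R_L) ≤ 0.0630, so R_th ≤ R_L · ε/(1−ε) = 56.0 kΩ × 0.0630/0.9370 = 3.77 kΩ.
(Any R1, R2 with R2/(R1+R2) = 0.275 and R1‖R2 ≤ 3.77 kΩ will meet the spec.)

R_th ≤ 3.77 kΩ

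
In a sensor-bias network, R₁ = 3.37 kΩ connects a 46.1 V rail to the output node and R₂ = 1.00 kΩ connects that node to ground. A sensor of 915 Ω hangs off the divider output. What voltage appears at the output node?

V_out ≈ 5.72 V

The load sits in parallel with R₂: R₂‖R_L = (1000 × 915) / (1000 + 915) = 477.8 Ω.
V_out = 46.1 × 477.8 / (3370 + 477.8) = 46.1 × 477.8/3848 = 5.72 V.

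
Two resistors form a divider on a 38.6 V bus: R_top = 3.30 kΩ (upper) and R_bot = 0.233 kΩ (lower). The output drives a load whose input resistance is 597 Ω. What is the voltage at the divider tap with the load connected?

V_out ≈ 1.87 V

The load sits in parallel with R_bot: R_bot‖R_L = (233 × 597) / (233 + 597) = 167.6 Ω.
V_out = 38.6 × 167.6 / (3300 + 167.6) = 38.6 × 167.6/3468 = 1.87 V.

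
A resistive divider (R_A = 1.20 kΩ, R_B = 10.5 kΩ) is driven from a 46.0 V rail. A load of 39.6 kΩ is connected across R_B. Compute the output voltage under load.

V_out ≈ 40.2 V

The load sits in parallel with R_B: R_B‖R_L = (10.5 × 39.6) / (10.5 + 39.6) = 8.299 kΩ.
V_out = 46.0 × 8.299 / (1.20 + 8.299) = 46.0 × 8.299/9.499 = 40.2 V.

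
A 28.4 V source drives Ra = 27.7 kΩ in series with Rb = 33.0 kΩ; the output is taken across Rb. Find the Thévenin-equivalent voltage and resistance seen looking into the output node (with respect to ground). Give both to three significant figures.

V_th = 15.4 V, R_th = 15.1 kΩ

V_th is the open-circuit tap voltage: 28.4 × 33.0/(27.7 + 33.0) = 15.4 V.
With the supply zeroed, Ra and Rb appear in parallel from the tap: R_th = Ra‖Rb = (27.7 × 33.0)/60.70 = 15.1 kΩ.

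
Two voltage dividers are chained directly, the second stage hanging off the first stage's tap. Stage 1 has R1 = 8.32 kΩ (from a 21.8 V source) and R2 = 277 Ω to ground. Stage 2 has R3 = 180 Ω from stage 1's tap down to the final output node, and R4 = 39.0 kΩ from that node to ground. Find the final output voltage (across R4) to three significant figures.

Stage 2 presents R3+R4 = 39180 Ω as a load on stage 1's tap.
Stage 1's lower leg becomes R2‖(R3+R4) = 275.1 Ω, so V_mid = 21.8 × 275.1/8595 = 0.6976 V.
Stage 2 is itself unloaded: V_out = V_mid × R4/(R3+R4) = 0.6976 × 39000/39180 = 0.694 V.

V_out ≈ 0.694 V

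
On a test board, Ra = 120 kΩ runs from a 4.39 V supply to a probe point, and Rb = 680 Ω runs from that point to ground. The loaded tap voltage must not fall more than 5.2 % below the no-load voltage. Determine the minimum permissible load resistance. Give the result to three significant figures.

R_L(min) ≈ 12.3 kΩ

Output resistance R_th = Ra‖Rb = (120000 × 680)/120700 = 676.2 Ω.
The fractional drop is R_th/(R_th + R_L); requiring this ≤ 0.0520 gives R_L ≥ R_th(1/0.0520 − 1) = 676.2 × 18.23 = 12.3 kΩ.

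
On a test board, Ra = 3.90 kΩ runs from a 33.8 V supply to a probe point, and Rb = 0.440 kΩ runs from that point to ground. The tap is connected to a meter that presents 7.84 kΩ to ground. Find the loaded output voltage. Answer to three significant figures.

The load sits in parallel with Rb: Rb‖R_L = (440 × 7840) / (440 + 7840) = 416.6 Ω.
V_out = 33.8 × 416.6 / (3900 + 416.6) = 33.8 × 416.6/4317 = 3.26 V.
(Unloaded it would have been 3.43 V.)

V_out ≈ 3.26 V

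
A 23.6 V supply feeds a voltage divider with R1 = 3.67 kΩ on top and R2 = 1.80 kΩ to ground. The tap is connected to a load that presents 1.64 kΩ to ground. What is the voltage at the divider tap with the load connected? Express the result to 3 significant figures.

V_out ≈ 4.47 V

The load sits in parallel with R2: R2‖R_L = (1.80 × 1.64) / (1.80 + 1.64) = 0.8581 kΩ.
V_out = 23.6 × 0.8581 / (3.67 + 0.8581) = 23.6 × 0.8581/4.528 = 4.47 V.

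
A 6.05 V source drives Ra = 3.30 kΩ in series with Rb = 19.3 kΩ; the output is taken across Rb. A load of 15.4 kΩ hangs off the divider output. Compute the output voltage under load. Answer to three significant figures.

V_out ≈ 4.37 V

The load sits in parallel with Rb: Rb‖R_L = (19.3 × 15.4) / (19.3 + 15.4) = 8.565 kΩ.
V_out = 6.05 × 8.565 / (3.30 + 8.565) = 6.05 × 8.565/11.87 = 4.37 V.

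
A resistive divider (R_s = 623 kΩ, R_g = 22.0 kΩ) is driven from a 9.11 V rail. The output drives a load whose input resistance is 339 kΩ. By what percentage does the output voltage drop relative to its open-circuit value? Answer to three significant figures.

The divider's output (Thévenin) resistance is R_s‖R_g = 21.25 kΩ.
Fractional drop under load = R_th/(R_th + R_L) = 21.25 / (21.25 + 339) = 0.05899.
So the output falls by 5.90 %.

5.90 %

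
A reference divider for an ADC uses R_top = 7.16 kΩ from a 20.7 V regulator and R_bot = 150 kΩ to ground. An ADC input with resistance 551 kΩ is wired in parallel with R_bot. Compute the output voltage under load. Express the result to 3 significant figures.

V_out ≈ 19.5 V

The load sits in parallel with R_bot: R_bot‖R_L = (150 × 551) / (150 + 551) = 117.9 kΩ.
V_out = 20.7 × 117.9 / (7.16 + 117.9) = 20.7 × 117.9/125.1 = 19.5 V.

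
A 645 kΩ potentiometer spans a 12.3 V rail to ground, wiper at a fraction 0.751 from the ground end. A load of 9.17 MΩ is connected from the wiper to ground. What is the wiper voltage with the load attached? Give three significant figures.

V ≈ 9.12 V

The wiper splits the pot into (1−α)R = 160.6 kΩ above and αR = 484.4 kΩ below.
Lower section ‖ load = 460.1 kΩ.
V_wiper = 12.3 × 460.1/(160.6 + 460.1) = 9.12 V.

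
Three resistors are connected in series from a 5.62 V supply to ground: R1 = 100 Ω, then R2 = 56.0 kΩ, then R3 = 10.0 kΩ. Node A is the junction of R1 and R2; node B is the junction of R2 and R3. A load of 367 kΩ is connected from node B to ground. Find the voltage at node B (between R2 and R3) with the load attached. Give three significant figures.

V ≈ 0.831 V

At node B, R3 is in parallel with the load: R3‖R_L = 9735 Ω.
Below node A the resistance is R2 + (R3‖R_L) = 65730 Ω, so V_A = 5.62 × 65730/65830 = 5.611 V.
Then V_B = V_A × (R3‖R_L)/(R2 + R3‖R_L) = 5.611 × 9735/65730 = 0.831 V.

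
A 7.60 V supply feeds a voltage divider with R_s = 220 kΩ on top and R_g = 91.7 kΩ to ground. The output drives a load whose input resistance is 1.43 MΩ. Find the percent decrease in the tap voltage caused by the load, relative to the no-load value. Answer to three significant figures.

4.33 %

The divider's output (Thévenin) resistance is R_s‖R_g = 64.72 kΩ.
Fractional drop under load = R_th/(R_th + R_L) = 64.72 / (64.72 + 1430) = 0.04330.
So the output falls by 4.33 %.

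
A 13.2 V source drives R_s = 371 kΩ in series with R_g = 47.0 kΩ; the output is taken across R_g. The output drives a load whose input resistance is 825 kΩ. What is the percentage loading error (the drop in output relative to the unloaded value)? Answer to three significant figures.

4.81 %

The divider's output (Thévenin) resistance is R_s‖R_g = 41.72 kΩ.
Fractional drop under load = R_th/(R_th + R_L) = 41.72 / (41.72 + 825) = 0.04813.
So the output falls by 4.81 %.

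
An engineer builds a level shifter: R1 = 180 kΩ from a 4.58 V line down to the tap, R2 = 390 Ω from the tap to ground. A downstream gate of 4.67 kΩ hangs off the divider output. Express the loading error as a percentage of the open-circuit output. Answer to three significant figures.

The divider's output (Thévenin) resistance is R1‖R2 = 389.2 Ω.
Fractional drop under load = R_th/(R_th + R_L) = 389.2 / (389.2 + 4670) = 0.07692.
So the output falls by 7.69 %.

7.69 %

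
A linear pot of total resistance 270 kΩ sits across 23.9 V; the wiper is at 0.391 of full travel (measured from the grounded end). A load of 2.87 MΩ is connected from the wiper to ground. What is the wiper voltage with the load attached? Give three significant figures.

The wiper splits the pot into (1−α)R = 164.4 kΩ above and αR = 105.6 kΩ below.
Lower section ‖ load = 101.8 kΩ.
V_wiper = 23.9 × 101.8/(164.4 + 101.8) = 9.14 V.

V ≈ 9.14 V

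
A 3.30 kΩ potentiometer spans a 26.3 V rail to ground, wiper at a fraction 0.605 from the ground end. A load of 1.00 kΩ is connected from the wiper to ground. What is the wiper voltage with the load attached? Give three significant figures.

The wiper splits the pot into (1−α)R = 1.304 kΩ above and αR = 1.996 kΩ below.
Lower section ‖ load = 0.6663 kΩ.
V_wiper = 26.3 × 0.6663/(1.304 + 0.6663) = 8.90 V.

V ≈ 8.90 V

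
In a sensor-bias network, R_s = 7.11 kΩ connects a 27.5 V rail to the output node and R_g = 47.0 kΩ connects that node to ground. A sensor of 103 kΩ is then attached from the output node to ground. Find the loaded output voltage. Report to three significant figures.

The load sits in parallel with R_g: R_g‖R_L = (47.0 × 103) / (47.0 + 103) = 32.27 kΩ.
V_out = 27.5 × 32.27 / (7.11 + 32.27) = 27.5 × 32.27/39.38 = 22.5 V.
(Unloaded it would have been 23.9 V.)

V_out ≈ 22.5 V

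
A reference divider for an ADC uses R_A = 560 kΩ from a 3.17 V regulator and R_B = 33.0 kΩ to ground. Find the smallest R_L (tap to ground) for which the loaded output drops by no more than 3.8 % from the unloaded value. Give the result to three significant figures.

Output resistance R_th = R_A‖R_B = (560 × 33.0)/593.0 = 31.16 kΩ.
The fractional drop is R_th/(R_th + R_L); requiring this ≤ 0.0380 gives R_L ≥ R_th(1/0.0380 − 1) = 31.16 × 25.32 = 789 kΩ.

R_L(min) ≈ 789 kΩ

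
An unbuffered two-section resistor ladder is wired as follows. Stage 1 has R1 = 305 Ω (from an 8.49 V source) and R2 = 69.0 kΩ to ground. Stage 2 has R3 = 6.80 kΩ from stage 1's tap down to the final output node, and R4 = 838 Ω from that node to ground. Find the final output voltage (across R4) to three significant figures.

V_out ≈ 0.892 V

Stage 2 presents R3+R4 = 7638 Ω as a load on stage 1's tap.
Stage 1's lower leg becomes R2‖(R3+R4) = 6877 Ω, so V_mid = 8.49 × 6877/7182 = 8.129 V.
Stage 2 is itself unloaded: V_out = V_mid × R4/(R3+R4) = 8.129 × 838/7638 = 0.892 V.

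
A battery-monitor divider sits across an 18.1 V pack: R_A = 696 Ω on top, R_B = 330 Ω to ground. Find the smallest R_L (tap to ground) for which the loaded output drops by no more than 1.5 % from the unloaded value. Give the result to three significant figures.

R_L(min) ≈ 14.7 kΩ

Output resistance R_th = R_A‖R_B = (696 × 330)/1026 = 223.9 Ω.
The fractional drop is R_th/(R_th + R_L); requiring this ≤ 0.0150 gives R_L ≥ R_th(1/0.0150 − 1) = 223.9 × 65.67 = 14.7 kΩ.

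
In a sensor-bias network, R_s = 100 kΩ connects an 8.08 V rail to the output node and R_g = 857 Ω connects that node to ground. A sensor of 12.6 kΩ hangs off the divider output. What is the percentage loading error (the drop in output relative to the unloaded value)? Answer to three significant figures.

The divider's output (Thévenin) resistance is R_s‖R_g = 849.7 Ω.
Fractional drop under load = R_th/(R_th + R_L) = 849.7 / (849.7 + 12600) = 0.06318.
So the output falls by 6.32 %.

6.32 %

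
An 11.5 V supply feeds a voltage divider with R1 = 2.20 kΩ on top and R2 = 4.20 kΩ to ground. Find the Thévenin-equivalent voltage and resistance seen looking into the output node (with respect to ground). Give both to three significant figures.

V_th is the open-circuit tap voltage: 11.5 × 4.20/(2.20 + 4.20) = 7.55 V.
With the supply zeroed, R1 and R2 appear in parallel from the tap: R_th = R1‖R2 = (2.20 × 4.20)/6.400 = 1.44 kΩ.

V_th = 7.55 V, R_th = 1.44 kΩ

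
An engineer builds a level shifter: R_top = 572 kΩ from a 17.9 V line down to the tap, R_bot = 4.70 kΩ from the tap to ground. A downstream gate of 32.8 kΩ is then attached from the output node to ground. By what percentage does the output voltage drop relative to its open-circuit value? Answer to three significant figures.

12.4 %

Unloaded V = 17.9 × 4.70/576.7 = 0.14588 V.
Loaded: R_bot‖R_L = 4.111 kΩ, giving V = 17.9 × 4.111/576.1 = 0.12773 V.
Drop = (0.14588 − 0.12773) / 0.14588 = 12.4 %.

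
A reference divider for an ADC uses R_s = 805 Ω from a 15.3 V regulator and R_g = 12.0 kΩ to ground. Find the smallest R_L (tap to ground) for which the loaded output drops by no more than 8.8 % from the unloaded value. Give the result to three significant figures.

R_L(min) ≈ 7.82 kΩ

Output resistance R_th = R_s‖R_g = (805 × 12000)/12800 = 754.4 Ω.
The fractional drop is R_th/(R_th + R_L); requiring this ≤ 0.0880 gives R_L ≥ R_th(1/0.0880 − 1) = 754.4 × 10.36 = 7.82 kΩ.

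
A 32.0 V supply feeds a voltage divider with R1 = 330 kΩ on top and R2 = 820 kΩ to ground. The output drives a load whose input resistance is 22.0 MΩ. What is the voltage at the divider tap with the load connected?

V_out ≈ 22.6 V

The load sits in parallel with R2: R2‖R_L = (820 × 22000) / (820 + 22000) = 790.5 kΩ.
V_out = 32.0 × 790.5 / (330 + 790.5) = 32.0 × 790.5/1121 = 22.6 V.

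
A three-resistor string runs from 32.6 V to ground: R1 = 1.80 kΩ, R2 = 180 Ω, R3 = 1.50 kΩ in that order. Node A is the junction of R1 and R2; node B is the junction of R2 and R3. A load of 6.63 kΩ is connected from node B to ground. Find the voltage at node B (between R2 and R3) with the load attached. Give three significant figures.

V ≈ 12.4 V

At node B, R3 is in parallel with the load: R3‖R_L = 1223 Ω.
Below node A the resistance is R2 + (R3‖R_L) = 1403 Ω, so V_A = 32.6 × 1403/3203 = 14.28 V.
Then V_B = V_A × (R3‖R_L)/(R2 + R3‖R_L) = 14.28 × 1223/1403 = 12.4 V.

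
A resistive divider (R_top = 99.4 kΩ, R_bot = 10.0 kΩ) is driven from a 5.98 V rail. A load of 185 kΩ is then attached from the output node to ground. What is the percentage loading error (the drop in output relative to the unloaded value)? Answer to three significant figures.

The divider's output (Thévenin) resistance is R_top‖R_bot = 9.086 kΩ.
Fractional drop under load = R_th/(R_th + R_L) = 9.086 / (9.086 + 185) = 0.04681.
So the output falls by 4.68 %.

4.68 %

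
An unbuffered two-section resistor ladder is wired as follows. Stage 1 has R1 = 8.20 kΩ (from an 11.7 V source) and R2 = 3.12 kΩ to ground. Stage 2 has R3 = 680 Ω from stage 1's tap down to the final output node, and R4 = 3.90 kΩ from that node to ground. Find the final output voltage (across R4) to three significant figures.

Stage 2 presents R3+R4 = 4580 Ω as a load on stage 1's tap.
Stage 1's lower leg becomes R2‖(R3+R4) = 1856 Ω, so V_mid = 11.7 × 1856/10060 = 2.159 V.
Stage 2 is itself unloaded: V_out = V_mid × R4/(R3+R4) = 2.159 × 3900/4580 = 1.84 V.

V_out ≈ 1.84 V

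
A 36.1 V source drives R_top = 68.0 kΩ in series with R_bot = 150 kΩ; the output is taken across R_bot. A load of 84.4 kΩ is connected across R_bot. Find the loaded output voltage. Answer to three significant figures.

V_out ≈ 16.0 V

The load sits in parallel with R_bot: R_bot‖R_L = (150 × 84.4) / (150 + 84.4) = 54.01 kΩ.
V_out = 36.1 × 54.01 / (68.0 + 54.01) = 36.1 × 54.01/122.0 = 16.0 V.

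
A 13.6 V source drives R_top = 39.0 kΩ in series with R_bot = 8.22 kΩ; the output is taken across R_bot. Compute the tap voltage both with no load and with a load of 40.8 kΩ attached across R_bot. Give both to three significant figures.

Open-circuit: V = 13.6 × 8.22/(39.0 + 8.22) = 2.37 V.
With the load, R_bot becomes R_bot‖R_L = 6.842 kΩ, so V = 13.6 × 6.842/45.84 = 2.03 V.

Unloaded: 2.37 V; loaded: 2.03 V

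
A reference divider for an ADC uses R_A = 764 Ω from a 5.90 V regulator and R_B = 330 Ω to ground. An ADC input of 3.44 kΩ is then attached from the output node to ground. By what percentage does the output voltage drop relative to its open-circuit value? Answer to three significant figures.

The divider's output (Thévenin) resistance is R_A‖R_B = 230.5 Ω.
Fractional drop under load = R_th/(R_th + R_L) = 230.5 / (230.5 + 3440) = 0.06279.
So the output falls by 6.28 %.

6.28 %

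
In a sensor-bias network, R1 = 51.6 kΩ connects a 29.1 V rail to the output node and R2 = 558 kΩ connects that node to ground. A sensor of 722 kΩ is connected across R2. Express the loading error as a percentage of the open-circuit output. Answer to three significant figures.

6.14 %

The divider's output (Thévenin) resistance is R1‖R2 = 47.23 kΩ.
Fractional drop under load = R_th/(R_th + R_L) = 47.23 / (47.23 + 722) = 0.06140.
So the output falls by 6.14 %.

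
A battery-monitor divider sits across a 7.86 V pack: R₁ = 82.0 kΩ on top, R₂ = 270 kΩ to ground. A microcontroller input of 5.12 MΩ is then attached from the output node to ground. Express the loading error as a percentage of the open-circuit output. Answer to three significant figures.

The divider's output (Thévenin) resistance is R₁‖R₂ = 62.90 kΩ.
Fractional drop under load = R_th/(R_th + R_L) = 62.90 / (62.90 + 5120) = 0.01214.
So the output falls by 1.21 %.

1.21 %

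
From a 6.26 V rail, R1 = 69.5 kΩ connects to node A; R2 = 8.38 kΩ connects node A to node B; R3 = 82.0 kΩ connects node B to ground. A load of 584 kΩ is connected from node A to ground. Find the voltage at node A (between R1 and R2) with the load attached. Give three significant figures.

Below node A the series string R2+R3 = 90.38 kΩ sits in parallel with the 584 kΩ load: 78.27 kΩ.
V_A = 6.26 × 78.27/(69.5 + 78.27) = 3.32 V.

V ≈ 3.32 V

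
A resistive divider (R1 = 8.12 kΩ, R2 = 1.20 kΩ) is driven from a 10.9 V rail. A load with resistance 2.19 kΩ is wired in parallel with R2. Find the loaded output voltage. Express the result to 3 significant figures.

The load sits in parallel with R2: R2‖R_L = (1.20 × 2.19) / (1.20 + 2.19) = 0.7752 kΩ.
V_out = 10.9 × 0.7752 / (8.12 + 0.7752) = 10.9 × 0.7752/8.895 = 0.950 V.

V_out ≈ 0.950 V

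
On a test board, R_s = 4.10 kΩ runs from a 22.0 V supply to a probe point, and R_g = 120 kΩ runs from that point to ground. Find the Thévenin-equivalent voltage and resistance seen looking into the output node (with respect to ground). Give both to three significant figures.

V_th = 21.3 V, R_th = 3.96 kΩ

V_th is the open-circuit tap voltage: 22.0 × 120/(4.10 + 120) = 21.3 V.
With the supply zeroed, R_s and R_g appear in parallel from the tap: R_th = R_s‖R_g = (4.10 × 120)/124.1 = 3.96 kΩ.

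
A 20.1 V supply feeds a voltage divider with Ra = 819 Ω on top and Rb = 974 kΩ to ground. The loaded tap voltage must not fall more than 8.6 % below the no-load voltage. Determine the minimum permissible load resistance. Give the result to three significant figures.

R_L(min) ≈ 8.70 kΩ

Output resistance R_th = Ra‖Rb = (819 × 974000)/974800 = 818.3 Ω.
The fractional drop is R_th/(R_th + R_L); requiring this ≤ 0.0860 gives R_L ≥ R_th(1/0.0860 − 1) = 818.3 × 10.63 = 8.70 kΩ.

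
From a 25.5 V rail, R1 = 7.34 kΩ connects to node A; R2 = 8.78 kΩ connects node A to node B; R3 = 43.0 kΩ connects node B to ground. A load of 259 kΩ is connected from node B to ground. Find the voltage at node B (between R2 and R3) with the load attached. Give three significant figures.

At node B, R3 is in parallel with the load: R3‖R_L = 36.88 kΩ.
Below node A the resistance is R2 + (R3‖R_L) = 45.66 kΩ, so V_A = 25.5 × 45.66/53.00 = 21.97 V.
Then V_B = V_A × (R3‖R_L)/(R2 + R3‖R_L) = 21.97 × 36.88/45.66 = 17.7 V.

V ≈ 17.7 V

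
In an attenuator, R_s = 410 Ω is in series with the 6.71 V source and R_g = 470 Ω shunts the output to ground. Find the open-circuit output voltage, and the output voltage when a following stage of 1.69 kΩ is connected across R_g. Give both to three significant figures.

Open-circuit: V = 6.71 × 470/(410 + 470) = 3.58 V.
With the load, R_g becomes R_g‖R_L = 367.7 Ω, so V = 6.71 × 367.7/777.7 = 3.17 V.

Unloaded: 3.58 V; loaded: 3.17 V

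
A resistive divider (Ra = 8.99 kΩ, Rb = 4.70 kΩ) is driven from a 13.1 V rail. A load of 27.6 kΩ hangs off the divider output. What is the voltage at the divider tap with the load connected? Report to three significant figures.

The load sits in parallel with Rb: Rb‖R_L = (4.70 × 27.6) / (4.70 + 27.6) = 4.016 kΩ.
V_out = 13.1 × 4.016 / (8.99 + 4.016) = 13.1 × 4.016/13.01 = 4.05 V.
(Unloaded it would have been 4.50 V.)

V_out ≈ 4.05 V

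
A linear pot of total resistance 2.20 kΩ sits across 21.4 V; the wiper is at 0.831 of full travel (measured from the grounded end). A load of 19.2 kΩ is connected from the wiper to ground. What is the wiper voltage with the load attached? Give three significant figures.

V ≈ 17.5 V

The wiper splits the pot into (1−α)R = 371.8 Ω above and αR = 1828 Ω below.
Lower section ‖ load = 1669 Ω.
V_wiper = 21.4 × 1669/(371.8 + 1669) = 17.5 V.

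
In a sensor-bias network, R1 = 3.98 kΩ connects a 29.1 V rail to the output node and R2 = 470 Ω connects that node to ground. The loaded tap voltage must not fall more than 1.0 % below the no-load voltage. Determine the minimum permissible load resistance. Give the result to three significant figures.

R_L(min) ≈ 41.6 kΩ

Output resistance R_th = R1‖R2 = (3980 × 470)/4450 = 420.4 Ω.
The fractional drop is R_th/(R_th + R_L); requiring this ≤ 0.0100 gives R_L ≥ R_th(1/0.0100 − 1) = 420.4 × 99.00 = 41.6 kΩ.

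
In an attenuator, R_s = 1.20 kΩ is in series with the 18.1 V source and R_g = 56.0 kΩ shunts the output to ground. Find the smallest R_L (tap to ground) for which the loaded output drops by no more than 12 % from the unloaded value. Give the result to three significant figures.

Output resistance R_th = R_s‖R_g = (1.20 × 56.0)/57.20 = 1.175 kΩ.
The fractional drop is R_th/(R_th + R_L); requiring this ≤ 0.120 gives R_L ≥ R_th(1/0.120 − 1) = 1.175 × 7.333 = 8.62 kΩ.

R_L(min) ≈ 8.62 kΩ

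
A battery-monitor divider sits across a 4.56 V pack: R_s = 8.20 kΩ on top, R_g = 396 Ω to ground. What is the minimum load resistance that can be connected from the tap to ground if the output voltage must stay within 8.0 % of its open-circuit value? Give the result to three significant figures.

R_L(min) ≈ 4.34 kΩ

Output resistance R_th = R_s‖R_g = (8200 × 396)/8596 = 377.8 Ω.
The fractional drop is R_th/(R_th + R_L); requiring this ≤ 0.0800 gives R_L ≥ R_th(1/0.0800 − 1) = 377.8 × 11.50 = 4.34 kΩ.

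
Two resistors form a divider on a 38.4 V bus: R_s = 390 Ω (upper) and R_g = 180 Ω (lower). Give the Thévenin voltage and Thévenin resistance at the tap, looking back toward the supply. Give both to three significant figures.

V_th = 12.1 V, R_th = 123 Ω

V_th is the open-circuit tap voltage: 38.4 × 180/(390 + 180) = 12.1 V.
With the supply zeroed, R_s and R_g appear in parallel from the tap: R_th = R_s‖R_g = (390 × 180)/570.0 = 123 Ω.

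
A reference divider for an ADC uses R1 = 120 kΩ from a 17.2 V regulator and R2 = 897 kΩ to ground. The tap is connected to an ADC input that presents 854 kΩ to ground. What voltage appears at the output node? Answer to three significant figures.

V_out ≈ 13.5 V

The load sits in parallel with R2: R2‖R_L = (897 × 854) / (897 + 854) = 437.5 kΩ.
V_out = 17.2 × 437.5 / (120 + 437.5) = 17.2 × 437.5/557.5 = 13.5 V.
(Unloaded it would have been 15.2 V.)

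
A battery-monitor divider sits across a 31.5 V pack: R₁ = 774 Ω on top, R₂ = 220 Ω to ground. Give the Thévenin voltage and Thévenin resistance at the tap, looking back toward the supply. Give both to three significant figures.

V_th = 6.97 V, R_th = 171 Ω

V_th is the open-circuit tap voltage: 31.5 × 220/(774 + 220) = 6.97 V.
With the supply zeroed, R₁ and R₂ appear in parallel from the tap: R_th = R₁‖R₂ = (774 × 220)/994.0 = 171 Ω.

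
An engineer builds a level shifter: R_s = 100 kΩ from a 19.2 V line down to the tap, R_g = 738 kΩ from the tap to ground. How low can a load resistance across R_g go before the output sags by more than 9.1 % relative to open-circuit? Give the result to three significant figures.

R_L(min) ≈ 880 kΩ

Output resistance R_th = R_s‖R_g = (100 × 738)/838.0 = 88.07 kΩ.
The fractional drop is R_th/(R_th + R_L); requiring this ≤ 0.0910 gives R_L ≥ R_th(1/0.0910 − 1) = 88.07 × 9.989 = 880 kΩ.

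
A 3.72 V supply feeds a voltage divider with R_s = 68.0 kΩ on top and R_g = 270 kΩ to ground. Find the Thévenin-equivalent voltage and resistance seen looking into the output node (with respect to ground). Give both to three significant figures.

V_th is the open-circuit tap voltage: 3.72 × 270/(68.0 + 270) = 2.97 V.
With the supply zeroed, R_s and R_g appear in parallel from the tap: R_th = R_s‖R_g = (68.0 × 270)/338.0 = 54.3 kΩ.

V_th = 2.97 V, R_th = 54.3 kΩ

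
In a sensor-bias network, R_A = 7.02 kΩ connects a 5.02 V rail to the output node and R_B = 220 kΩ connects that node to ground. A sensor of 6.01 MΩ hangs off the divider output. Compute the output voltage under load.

The load sits in parallel with R_B: R_B‖R_L = (220 × 6010) / (220 + 6010) = 212.2 kΩ.
V_out = 5.02 × 212.2 / (7.02 + 212.2) = 5.02 × 212.2/219.3 = 4.86 V.

V_out ≈ 4.86 V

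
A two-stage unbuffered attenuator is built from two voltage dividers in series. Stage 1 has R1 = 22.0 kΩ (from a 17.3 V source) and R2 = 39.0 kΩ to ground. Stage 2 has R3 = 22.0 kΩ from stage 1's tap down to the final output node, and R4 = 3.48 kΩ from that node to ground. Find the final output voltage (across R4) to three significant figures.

V_out ≈ 0.973 V

Stage 2 presents R3+R4 = 25.48 kΩ as a load on stage 1's tap.
Stage 1's lower leg becomes R2‖(R3+R4) = 15.41 kΩ, so V_mid = 17.3 × 15.41/37.41 = 7.127 V.
Stage 2 is itself unloaded: V_out = V_mid × R4/(R3+R4) = 7.127 × 3.48/25.48 = 0.973 V.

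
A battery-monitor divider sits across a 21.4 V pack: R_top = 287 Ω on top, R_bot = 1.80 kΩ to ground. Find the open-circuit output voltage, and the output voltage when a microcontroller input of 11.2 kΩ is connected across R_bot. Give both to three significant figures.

Unloaded: 18.5 V; loaded: 18.1 V

Open-circuit: V = 21.4 × 1800/(287 + 1800) = 18.5 V.
With the load, R_bot becomes R_bot‖R_L = 1551 Ω, so V = 21.4 × 1551/1838 = 18.1 V.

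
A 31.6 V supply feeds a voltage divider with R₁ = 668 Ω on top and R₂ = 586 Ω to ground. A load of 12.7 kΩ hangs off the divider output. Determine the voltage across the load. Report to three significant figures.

V_out ≈ 14.4 V

The load sits in parallel with R₂: R₂‖R_L = (586 × 12700) / (586 + 12700) = 560.2 Ω.
V_out = 31.6 × 560.2 / (668 + 560.2) = 31.6 × 560.2/1228 = 14.4 V.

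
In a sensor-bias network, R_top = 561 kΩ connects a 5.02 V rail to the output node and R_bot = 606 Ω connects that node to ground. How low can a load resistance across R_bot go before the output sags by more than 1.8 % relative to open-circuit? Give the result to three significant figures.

Output resistance R_th = R_top‖R_bot = (561000 × 606)/561600 = 605.3 Ω.
The fractional drop is R_th/(R_th + R_L); requiring this ≤ 0.0180 gives R_L ≥ R_th(1/0.0180 − 1) = 605.3 × 54.56 = 33.0 kΩ.

R_L(min) ≈ 33.0 kΩ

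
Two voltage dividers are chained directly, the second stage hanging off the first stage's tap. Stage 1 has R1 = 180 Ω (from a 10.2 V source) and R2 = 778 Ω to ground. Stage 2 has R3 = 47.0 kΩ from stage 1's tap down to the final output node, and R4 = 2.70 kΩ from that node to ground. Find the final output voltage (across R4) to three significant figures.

Stage 2 presents R3+R4 = 49700 Ω as a load on stage 1's tap.
Stage 1's lower leg becomes R2‖(R3+R4) = 766.0 Ω, so V_mid = 10.2 × 766.0/946.0 = 8.259 V.
Stage 2 is itself unloaded: V_out = V_mid × R4/(R3+R4) = 8.259 × 2700/49700 = 0.449 V.

V_out ≈ 0.449 V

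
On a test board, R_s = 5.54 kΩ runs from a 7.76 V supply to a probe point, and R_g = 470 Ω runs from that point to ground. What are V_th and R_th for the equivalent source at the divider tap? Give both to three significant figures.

V_th = 0.607 V, R_th = 433 Ω

V_th is the open-circuit tap voltage: 7.76 × 470/(5540 + 470) = 0.607 V.
With the supply zeroed, R_s and R_g appear in parallel from the tap: R_th = R_s‖R_g = (5540 × 470)/6010 = 433 Ω.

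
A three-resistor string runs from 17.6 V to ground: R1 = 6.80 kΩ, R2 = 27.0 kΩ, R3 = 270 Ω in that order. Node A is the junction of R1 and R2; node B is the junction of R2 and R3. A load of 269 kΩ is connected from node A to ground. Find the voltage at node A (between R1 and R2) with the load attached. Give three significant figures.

V ≈ 13.8 V

Below node A the series string R2+R3 = 27270 Ω sits in parallel with the 269000 Ω load: 24760 Ω.
V_A = 17.6 × 24760/(6800 + 24760) = 13.8 V.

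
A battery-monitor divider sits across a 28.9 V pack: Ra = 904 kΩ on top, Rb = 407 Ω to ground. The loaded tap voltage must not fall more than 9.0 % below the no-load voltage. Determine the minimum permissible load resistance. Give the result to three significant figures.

Output resistance R_th = Ra‖Rb = (904000 × 407)/904400 = 406.8 Ω.
The fractional drop is R_th/(R_th + R_L); requiring this ≤ 0.0900 gives R_L ≥ R_th(1/0.0900 − 1) = 406.8 × 10.11 = 4.11 kΩ.

R_L(min) ≈ 4.11 kΩ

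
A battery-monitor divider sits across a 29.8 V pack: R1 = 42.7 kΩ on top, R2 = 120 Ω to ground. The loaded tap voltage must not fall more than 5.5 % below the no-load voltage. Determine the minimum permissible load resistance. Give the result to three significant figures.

Output resistance R_th = R1‖R2 = (42700 × 120)/42820 = 119.7 Ω.
The fractional drop is R_th/(R_th + R_L); requiring this ≤ 0.0550 gives R_L ≥ R_th(1/0.0550 − 1) = 119.7 × 17.18 = 2.06 kΩ.

R_L(min) ≈ 2.06 kΩ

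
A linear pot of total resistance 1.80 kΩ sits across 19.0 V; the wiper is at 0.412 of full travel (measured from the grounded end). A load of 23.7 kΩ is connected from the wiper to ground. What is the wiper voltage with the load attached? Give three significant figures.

The wiper splits the pot into (1−α)R = 1058 Ω above and αR = 741.6 Ω below.
Lower section ‖ load = 719.1 Ω.
V_wiper = 19.0 × 719.1/(1058 + 719.1) = 7.69 V.

V ≈ 7.69 V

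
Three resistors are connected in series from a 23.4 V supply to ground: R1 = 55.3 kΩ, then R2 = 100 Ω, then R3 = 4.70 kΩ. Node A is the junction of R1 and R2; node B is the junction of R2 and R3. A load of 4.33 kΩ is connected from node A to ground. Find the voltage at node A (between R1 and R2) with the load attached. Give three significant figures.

V ≈ 0.925 V

Below node A the series string R2+R3 = 4800 Ω sits in parallel with the 4330 Ω load: 2276 Ω.
V_A = 23.4 × 2276/(55300 + 2276) = 0.925 V.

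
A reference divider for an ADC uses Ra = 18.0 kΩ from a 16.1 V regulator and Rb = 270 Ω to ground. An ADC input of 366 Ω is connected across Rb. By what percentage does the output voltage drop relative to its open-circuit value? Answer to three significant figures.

42.1 %

The divider's output (Thévenin) resistance is Ra‖Rb = 266.0 Ω.
Fractional drop under load = R_th/(R_th + R_L) = 266.0 / (266.0 + 366) = 0.4209.
So the output falls by 42.1 %.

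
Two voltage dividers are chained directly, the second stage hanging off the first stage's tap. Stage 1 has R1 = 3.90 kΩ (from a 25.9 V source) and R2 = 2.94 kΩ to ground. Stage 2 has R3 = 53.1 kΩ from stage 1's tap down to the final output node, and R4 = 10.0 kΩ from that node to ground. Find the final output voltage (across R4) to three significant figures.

Stage 2 presents R3+R4 = 63.10 kΩ as a load on stage 1's tap.
Stage 1's lower leg becomes R2‖(R3+R4) = 2.809 kΩ, so V_mid = 25.9 × 2.809/6.709 = 10.84 V.
Stage 2 is itself unloaded: V_out = V_mid × R4/(R3+R4) = 10.84 × 10.0/63.10 = 1.72 V.

V_out ≈ 1.72 V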